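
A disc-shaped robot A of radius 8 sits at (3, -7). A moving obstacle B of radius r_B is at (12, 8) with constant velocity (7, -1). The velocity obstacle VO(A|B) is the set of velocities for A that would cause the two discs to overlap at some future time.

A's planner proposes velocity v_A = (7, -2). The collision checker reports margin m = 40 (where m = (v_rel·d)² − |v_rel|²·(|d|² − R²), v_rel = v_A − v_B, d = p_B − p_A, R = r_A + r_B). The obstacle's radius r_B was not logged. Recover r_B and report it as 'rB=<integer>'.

m = 40
d = (9, 15);  v_rel = (0, -1),  |v_rel|² = 1
v_rel×d = (0)·(15) − (-1)·(9) = 9
since m = R²·1 − 9²:  R² = (81 + 40) / 1 = 121
R = √121 = 11  ⇒  r_B = 11 − 8 = 3

rB=3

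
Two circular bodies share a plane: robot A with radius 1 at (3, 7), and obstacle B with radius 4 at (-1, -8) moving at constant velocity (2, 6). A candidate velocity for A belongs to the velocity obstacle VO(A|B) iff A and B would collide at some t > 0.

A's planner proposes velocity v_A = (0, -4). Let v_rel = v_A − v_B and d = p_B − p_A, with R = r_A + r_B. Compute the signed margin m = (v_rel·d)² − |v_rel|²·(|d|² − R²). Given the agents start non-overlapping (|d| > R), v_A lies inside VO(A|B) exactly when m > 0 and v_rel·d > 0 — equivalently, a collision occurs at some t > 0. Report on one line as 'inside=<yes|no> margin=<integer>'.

d = (-4, -15),  |d|² = 241;  R = 1+4 = 5,  c = 241−5² = 216
v_rel = (-2, -10),  |v_rel|² = 104;  v_rel·d = (-2)·(-4) + (-10)·(-15) = 158
104·t² − 316·t + 216 = 0  ⇒  m = 158² − 104·216 = 2500
m = 2500 > 0,  v_rel·d = 158 > 0  ⇒  inside

inside=yes margin=2500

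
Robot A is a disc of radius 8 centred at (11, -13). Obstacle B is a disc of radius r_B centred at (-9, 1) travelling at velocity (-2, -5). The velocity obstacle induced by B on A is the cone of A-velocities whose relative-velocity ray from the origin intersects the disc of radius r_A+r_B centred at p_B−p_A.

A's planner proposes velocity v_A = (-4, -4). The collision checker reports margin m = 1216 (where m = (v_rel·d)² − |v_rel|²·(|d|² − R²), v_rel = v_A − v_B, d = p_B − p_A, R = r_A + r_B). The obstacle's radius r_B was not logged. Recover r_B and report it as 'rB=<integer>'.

m = 1216
d = (-20, 14);  v_rel = (-2, 1),  |v_rel|² = 5
v_rel×d = (-2)·(14) − (1)·(-20) = -8
since m = R²·5 − (-8)²:  R² = (64 + 1216) / 5 = 256
R = √256 = 16  ⇒  r_B = 16 − 8 = 8

rB=8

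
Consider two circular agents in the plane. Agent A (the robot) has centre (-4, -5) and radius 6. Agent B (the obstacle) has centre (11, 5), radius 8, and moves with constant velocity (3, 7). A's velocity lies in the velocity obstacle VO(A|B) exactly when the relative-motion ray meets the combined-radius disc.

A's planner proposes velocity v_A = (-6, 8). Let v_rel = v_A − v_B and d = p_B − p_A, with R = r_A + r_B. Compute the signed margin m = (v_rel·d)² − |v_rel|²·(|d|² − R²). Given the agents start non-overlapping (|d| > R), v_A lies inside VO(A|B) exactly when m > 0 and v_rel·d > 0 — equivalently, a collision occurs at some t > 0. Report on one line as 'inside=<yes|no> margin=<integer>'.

d = (15, 10),  |d|² = 325;  R = 6+8 = 14,  c = 325−14² = 129
v_rel = (-9, 1),  |v_rel|² = 82;  v_rel·d = (-9)·(15) + (1)·(10) = -125
82·t² + 250·t + 129 = 0  ⇒  m = (-125)² − 82·129 = 5047
m = 5047 > 0,  v_rel·d = -125 < 0  ⇒  outside

inside=no margin=5047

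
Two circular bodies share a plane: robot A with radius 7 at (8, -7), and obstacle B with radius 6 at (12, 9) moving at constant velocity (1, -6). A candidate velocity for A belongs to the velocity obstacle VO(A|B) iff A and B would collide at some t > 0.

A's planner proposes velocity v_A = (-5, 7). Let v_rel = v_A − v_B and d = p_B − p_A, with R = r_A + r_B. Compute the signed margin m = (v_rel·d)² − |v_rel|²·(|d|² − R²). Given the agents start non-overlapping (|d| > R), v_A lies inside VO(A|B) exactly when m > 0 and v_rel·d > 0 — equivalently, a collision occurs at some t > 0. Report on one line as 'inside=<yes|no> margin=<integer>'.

d = (4, 16),  |d|² = 272;  R = 7+6 = 13,  c = 272−13² = 103
v_rel = (-6, 13),  |v_rel|² = 205;  v_rel·d = (-6)·(4) + (13)·(16) = 184
205·t² − 368·t + 103 = 0  ⇒  m = 184² − 205·103 = 12741
m = 12741 > 0,  v_rel·d = 184 > 0  ⇒  inside

inside=yes margin=12741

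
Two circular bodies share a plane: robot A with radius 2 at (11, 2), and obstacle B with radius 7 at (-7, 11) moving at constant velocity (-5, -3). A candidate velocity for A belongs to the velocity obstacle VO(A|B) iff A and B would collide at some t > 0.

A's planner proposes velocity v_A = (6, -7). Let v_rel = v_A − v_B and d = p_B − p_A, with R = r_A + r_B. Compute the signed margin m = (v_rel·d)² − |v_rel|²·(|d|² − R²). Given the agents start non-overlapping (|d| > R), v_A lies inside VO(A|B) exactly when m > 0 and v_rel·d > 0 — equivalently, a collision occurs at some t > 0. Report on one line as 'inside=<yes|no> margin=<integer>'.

d = (-18, 9),  |d|² = 405;  R = 2+7 = 9,  c = 405−9² = 324
v_rel = (11, -4),  |v_rel|² = 137;  v_rel·d = (11)·(-18) + (-4)·(9) = -234
137·t² + 468·t + 324 = 0  ⇒  m = (-234)² − 137·324 = 10368
m = 10368 > 0,  v_rel·d = -234 < 0  ⇒  outside

inside=no margin=10368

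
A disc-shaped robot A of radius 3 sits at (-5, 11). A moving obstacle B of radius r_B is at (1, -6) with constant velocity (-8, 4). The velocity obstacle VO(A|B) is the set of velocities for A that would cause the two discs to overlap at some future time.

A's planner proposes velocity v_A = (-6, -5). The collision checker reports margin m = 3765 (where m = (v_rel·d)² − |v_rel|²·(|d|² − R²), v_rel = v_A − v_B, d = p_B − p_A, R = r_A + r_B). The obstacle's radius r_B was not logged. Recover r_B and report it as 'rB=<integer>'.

m = 3765
d = (6, -17);  v_rel = (2, -9),  |v_rel|² = 85
v_rel×d = (2)·(-17) − (-9)·(6) = 20
since m = R²·85 − 20²:  R² = (400 + 3765) / 85 = 49
R = √49 = 7  ⇒  r_B = 7 − 3 = 4

rB=4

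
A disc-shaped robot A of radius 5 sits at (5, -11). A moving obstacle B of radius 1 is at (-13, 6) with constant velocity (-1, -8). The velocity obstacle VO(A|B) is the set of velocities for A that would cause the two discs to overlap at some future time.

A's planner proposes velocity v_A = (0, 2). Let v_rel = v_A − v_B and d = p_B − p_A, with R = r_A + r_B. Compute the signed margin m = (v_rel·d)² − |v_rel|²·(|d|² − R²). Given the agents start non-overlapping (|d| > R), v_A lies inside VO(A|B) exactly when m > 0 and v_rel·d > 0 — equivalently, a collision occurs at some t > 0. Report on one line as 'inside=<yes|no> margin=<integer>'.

d = (-18, 17),  |d|² = 613;  R = 5+1 = 6,  c = 613−6² = 577
v_rel = (1, 10),  |v_rel|² = 101;  v_rel·d = (1)·(-18) + (10)·(17) = 152
101·t² − 304·t + 577 = 0  ⇒  m = 152² − 101·577 = -35173
m = -35173 < 0,  v_rel·d = 152 > 0  ⇒  outside

inside=no margin=-35173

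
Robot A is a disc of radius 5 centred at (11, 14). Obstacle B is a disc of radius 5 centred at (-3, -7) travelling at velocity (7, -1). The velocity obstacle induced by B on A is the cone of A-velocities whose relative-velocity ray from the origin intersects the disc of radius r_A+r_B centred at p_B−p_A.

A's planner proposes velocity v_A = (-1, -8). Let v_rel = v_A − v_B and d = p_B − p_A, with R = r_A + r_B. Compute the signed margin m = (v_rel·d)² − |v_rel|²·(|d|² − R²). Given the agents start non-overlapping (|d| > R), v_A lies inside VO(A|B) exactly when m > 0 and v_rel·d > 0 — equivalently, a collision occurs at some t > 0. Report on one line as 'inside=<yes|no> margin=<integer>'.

d = (-14, -21),  |d|² = 637;  R = 5+5 = 10,  c = 637−10² = 537
v_rel = (-8, -7),  |v_rel|² = 113;  v_rel·d = (-8)·(-14) + (-7)·(-21) = 259
113·t² − 518·t + 537 = 0  ⇒  m = 259² − 113·537 = 6400
m = 6400 > 0,  v_rel·d = 259 > 0  ⇒  inside

inside=yes margin=6400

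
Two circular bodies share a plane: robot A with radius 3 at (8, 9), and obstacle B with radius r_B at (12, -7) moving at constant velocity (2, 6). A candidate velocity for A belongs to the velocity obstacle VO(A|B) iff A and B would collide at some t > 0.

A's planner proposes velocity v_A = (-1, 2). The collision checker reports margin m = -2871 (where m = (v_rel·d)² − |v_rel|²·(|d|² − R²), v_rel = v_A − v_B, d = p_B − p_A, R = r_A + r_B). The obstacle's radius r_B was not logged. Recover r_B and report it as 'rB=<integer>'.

m = -2871
d = (4, -16);  v_rel = (-3, -4),  |v_rel|² = 25
v_rel×d = (-3)·(-16) − (-4)·(4) = 64
since m = R²·25 − 64²:  R² = (4096 + -2871) / 25 = 49
R = √49 = 7  ⇒  r_B = 7 − 3 = 4

rB=4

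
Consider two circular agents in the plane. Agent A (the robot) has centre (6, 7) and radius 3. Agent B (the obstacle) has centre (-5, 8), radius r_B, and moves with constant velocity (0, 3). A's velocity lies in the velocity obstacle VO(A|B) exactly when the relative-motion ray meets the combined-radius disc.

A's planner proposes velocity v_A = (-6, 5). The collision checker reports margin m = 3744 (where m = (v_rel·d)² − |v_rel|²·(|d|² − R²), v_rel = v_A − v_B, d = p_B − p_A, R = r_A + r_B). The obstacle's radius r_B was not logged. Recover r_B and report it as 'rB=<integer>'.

m = 3744
d = (-11, 1);  v_rel = (-6, 2),  |v_rel|² = 40
v_rel×d = (-6)·(1) − (2)·(-11) = 16
since m = R²·40 − 16²:  R² = (256 + 3744) / 40 = 100
R = √100 = 10  ⇒  r_B = 10 − 3 = 7

rB=7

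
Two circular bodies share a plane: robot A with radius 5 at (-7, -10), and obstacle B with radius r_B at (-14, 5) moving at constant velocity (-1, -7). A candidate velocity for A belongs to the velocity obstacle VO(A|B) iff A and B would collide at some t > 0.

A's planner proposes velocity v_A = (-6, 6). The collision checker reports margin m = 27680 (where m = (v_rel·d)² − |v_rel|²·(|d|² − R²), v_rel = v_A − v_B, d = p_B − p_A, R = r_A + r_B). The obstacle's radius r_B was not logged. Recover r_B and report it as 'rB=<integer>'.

m = 27680
d = (-7, 15);  v_rel = (-5, 13),  |v_rel|² = 194
v_rel×d = (-5)·(15) − (13)·(-7) = 16
since m = R²·194 − 16²:  R² = (256 + 27680) / 194 = 144
R = √144 = 12  ⇒  r_B = 12 − 5 = 7

rB=7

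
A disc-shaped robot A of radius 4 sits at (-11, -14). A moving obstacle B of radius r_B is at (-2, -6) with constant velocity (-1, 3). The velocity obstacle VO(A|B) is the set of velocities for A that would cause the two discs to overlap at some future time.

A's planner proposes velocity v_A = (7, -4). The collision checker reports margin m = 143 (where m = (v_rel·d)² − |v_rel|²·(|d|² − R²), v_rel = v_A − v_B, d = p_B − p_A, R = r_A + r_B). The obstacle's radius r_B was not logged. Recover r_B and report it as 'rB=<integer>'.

m = 143
d = (9, 8);  v_rel = (8, -7),  |v_rel|² = 113
v_rel×d = (8)·(8) − (-7)·(9) = 127
since m = R²·113 − 127²:  R² = (16129 + 143) / 113 = 144
R = √144 = 12  ⇒  r_B = 12 − 4 = 8

rB=8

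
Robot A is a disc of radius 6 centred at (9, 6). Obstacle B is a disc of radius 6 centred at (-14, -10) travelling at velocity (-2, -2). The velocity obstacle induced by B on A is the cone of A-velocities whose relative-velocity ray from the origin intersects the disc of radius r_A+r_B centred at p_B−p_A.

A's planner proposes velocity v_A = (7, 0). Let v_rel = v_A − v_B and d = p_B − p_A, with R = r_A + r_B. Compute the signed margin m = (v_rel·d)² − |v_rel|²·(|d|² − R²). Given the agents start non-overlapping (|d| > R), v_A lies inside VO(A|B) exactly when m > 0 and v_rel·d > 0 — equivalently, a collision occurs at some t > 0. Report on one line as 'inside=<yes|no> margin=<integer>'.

d = (-23, -16),  |d|² = 785;  R = 6+6 = 12,  c = 785−12² = 641
v_rel = (9, 2),  |v_rel|² = 85;  v_rel·d = (9)·(-23) + (2)·(-16) = -239
85·t² + 478·t + 641 = 0  ⇒  m = (-239)² − 85·641 = 2636
m = 2636 > 0,  v_rel·d = -239 < 0  ⇒  outside

inside=no margin=2636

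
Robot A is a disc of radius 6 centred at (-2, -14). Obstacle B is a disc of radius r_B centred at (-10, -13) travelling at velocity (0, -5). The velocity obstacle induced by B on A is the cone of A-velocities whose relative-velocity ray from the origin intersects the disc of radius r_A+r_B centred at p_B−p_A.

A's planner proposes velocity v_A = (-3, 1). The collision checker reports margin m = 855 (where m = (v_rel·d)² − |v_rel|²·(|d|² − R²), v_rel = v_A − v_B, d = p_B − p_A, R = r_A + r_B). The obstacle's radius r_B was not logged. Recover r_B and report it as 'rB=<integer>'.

m = 855
d = (-8, 1);  v_rel = (-3, 6),  |v_rel|² = 45
v_rel×d = (-3)·(1) − (6)·(-8) = 45
since m = R²·45 − 45²:  R² = (2025 + 855) / 45 = 64
R = √64 = 8  ⇒  r_B = 8 − 6 = 2

rB=2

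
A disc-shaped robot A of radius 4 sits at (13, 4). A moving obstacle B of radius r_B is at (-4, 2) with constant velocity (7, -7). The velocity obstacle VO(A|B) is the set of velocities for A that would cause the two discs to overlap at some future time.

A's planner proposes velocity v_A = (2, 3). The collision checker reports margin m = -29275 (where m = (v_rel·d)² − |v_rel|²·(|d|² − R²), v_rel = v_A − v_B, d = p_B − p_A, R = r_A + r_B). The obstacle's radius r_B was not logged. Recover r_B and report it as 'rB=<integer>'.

m = -29275
d = (-17, -2);  v_rel = (-5, 10),  |v_rel|² = 125
v_rel×d = (-5)·(-2) − (10)·(-17) = 180
since m = R²·125 − 180²:  R² = (32400 + -29275) / 125 = 25
R = √25 = 5  ⇒  r_B = 5 − 4 = 1

rB=1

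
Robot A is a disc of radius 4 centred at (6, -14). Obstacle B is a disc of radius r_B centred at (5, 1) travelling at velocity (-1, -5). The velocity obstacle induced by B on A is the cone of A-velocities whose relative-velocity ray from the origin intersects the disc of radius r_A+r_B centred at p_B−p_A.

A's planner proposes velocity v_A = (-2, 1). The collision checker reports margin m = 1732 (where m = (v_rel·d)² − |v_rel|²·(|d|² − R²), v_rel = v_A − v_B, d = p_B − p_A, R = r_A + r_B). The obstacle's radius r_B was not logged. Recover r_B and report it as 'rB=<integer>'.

m = 1732
d = (-1, 15);  v_rel = (-1, 6),  |v_rel|² = 37
v_rel×d = (-1)·(15) − (6)·(-1) = -9
since m = R²·37 − (-9)²:  R² = (81 + 1732) / 37 = 49
R = √49 = 7  ⇒  r_B = 7 − 4 = 3

rB=3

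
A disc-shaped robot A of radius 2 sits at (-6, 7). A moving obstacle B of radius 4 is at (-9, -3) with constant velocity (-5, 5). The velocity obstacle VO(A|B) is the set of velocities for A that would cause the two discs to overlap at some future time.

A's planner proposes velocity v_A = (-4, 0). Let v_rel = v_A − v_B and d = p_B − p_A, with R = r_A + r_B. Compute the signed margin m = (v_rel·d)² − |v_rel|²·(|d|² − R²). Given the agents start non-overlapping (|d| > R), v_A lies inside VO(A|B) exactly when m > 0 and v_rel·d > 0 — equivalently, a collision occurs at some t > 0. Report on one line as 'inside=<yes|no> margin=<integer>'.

d = (-3, -10),  |d|² = 109;  R = 2+4 = 6,  c = 109−6² = 73
v_rel = (1, -5),  |v_rel|² = 26;  v_rel·d = (1)·(-3) + (-5)·(-10) = 47
26·t² − 94·t + 73 = 0  ⇒  m = 47² − 26·73 = 311
m = 311 > 0,  v_rel·d = 47 > 0  ⇒  inside

inside=yes margin=311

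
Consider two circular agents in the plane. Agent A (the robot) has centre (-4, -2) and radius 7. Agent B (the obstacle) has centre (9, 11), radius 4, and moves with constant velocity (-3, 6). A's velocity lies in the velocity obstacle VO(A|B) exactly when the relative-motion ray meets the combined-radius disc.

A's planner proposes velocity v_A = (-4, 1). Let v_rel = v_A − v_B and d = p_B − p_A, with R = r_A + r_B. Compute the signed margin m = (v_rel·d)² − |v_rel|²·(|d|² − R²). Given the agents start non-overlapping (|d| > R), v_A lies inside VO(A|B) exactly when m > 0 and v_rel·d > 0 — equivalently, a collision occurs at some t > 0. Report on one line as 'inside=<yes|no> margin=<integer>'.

d = (13, 13),  |d|² = 338;  R = 7+4 = 11,  c = 338−11² = 217
v_rel = (-1, -5),  |v_rel|² = 26;  v_rel·d = (-1)·(13) + (-5)·(13) = -78
26·t² + 156·t + 217 = 0  ⇒  m = (-78)² − 26·217 = 442
m = 442 > 0,  v_rel·d = -78 < 0  ⇒  outside

inside=no margin=442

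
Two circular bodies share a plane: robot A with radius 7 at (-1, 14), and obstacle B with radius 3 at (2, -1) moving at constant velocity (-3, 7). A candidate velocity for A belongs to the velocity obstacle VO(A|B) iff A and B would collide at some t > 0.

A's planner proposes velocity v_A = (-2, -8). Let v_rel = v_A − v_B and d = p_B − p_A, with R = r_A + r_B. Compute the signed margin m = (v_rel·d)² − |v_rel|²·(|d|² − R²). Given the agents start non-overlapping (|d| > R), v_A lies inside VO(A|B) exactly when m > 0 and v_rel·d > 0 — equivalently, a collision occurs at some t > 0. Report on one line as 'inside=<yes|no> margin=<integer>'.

d = (3, -15),  |d|² = 234;  R = 7+3 = 10,  c = 234−10² = 134
v_rel = (1, -15),  |v_rel|² = 226;  v_rel·d = (1)·(3) + (-15)·(-15) = 228
226·t² − 456·t + 134 = 0  ⇒  m = 228² − 226·134 = 21700
m = 21700 > 0,  v_rel·d = 228 > 0  ⇒  inside

inside=yes margin=21700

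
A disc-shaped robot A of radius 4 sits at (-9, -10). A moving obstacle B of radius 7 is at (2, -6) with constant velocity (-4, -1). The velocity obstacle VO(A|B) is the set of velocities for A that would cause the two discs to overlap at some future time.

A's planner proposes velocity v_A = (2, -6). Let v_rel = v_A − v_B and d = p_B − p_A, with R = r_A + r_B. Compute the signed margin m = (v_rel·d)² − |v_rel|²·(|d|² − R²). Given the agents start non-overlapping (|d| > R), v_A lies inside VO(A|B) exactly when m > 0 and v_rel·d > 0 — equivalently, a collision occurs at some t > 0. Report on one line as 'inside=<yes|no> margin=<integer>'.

d = (11, 4),  |d|² = 137;  R = 4+7 = 11,  c = 137−11² = 16
v_rel = (6, -5),  |v_rel|² = 61;  v_rel·d = (6)·(11) + (-5)·(4) = 46
61·t² − 92·t + 16 = 0  ⇒  m = 46² − 61·16 = 1140
m = 1140 > 0,  v_rel·d = 46 > 0  ⇒  inside

inside=yes margin=1140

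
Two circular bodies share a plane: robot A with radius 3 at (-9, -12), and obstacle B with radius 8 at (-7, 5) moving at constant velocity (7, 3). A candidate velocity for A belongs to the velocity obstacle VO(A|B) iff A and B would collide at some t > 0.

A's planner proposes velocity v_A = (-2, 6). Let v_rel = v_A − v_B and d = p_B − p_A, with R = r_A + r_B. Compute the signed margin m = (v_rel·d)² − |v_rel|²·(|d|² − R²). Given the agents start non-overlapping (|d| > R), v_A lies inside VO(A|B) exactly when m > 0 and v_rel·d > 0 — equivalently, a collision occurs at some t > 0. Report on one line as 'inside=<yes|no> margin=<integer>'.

d = (2, 17),  |d|² = 293;  R = 3+8 = 11,  c = 293−11² = 172
v_rel = (-9, 3),  |v_rel|² = 90;  v_rel·d = (-9)·(2) + (3)·(17) = 33
90·t² − 66·t + 172 = 0  ⇒  m = 33² − 90·172 = -14391
m = -14391 < 0,  v_rel·d = 33 > 0  ⇒  outside

inside=no margin=-14391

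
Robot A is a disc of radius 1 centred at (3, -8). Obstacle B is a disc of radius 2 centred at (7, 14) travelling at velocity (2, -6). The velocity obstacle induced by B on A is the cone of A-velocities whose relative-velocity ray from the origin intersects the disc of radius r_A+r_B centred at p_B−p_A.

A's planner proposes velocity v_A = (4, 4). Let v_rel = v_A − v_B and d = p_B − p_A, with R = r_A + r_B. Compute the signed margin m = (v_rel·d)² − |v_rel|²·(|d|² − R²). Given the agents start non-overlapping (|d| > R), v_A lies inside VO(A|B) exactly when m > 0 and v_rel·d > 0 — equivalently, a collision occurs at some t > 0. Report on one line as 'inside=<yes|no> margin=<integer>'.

d = (4, 22),  |d|² = 500;  R = 1+2 = 3,  c = 500−3² = 491
v_rel = (2, 10),  |v_rel|² = 104;  v_rel·d = (2)·(4) + (10)·(22) = 228
104·t² − 456·t + 491 = 0  ⇒  m = 228² − 104·491 = 920
m = 920 > 0,  v_rel·d = 228 > 0  ⇒  inside

inside=yes margin=920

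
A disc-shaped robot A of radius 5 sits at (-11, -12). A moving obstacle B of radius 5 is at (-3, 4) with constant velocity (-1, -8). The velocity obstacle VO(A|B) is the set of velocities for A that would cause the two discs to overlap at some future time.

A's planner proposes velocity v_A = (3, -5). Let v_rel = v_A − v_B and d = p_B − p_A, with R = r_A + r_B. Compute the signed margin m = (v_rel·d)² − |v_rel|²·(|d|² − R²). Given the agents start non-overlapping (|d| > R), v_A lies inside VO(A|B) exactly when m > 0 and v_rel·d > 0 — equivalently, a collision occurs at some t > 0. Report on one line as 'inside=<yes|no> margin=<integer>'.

d = (8, 16),  |d|² = 320;  R = 5+5 = 10,  c = 320−10² = 220
v_rel = (4, 3),  |v_rel|² = 25;  v_rel·d = (4)·(8) + (3)·(16) = 80
25·t² − 160·t + 220 = 0  ⇒  m = 80² − 25·220 = 900
m = 900 > 0,  v_rel·d = 80 > 0  ⇒  inside

inside=yes margin=900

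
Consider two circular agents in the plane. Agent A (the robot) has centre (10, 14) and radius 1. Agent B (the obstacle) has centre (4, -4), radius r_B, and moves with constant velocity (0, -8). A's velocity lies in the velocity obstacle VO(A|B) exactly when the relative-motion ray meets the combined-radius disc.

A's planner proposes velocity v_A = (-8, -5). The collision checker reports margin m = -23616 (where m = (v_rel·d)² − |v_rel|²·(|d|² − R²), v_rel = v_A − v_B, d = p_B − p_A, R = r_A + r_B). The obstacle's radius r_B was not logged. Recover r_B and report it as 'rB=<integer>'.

m = -23616
d = (-6, -18);  v_rel = (-8, 3),  |v_rel|² = 73
v_rel×d = (-8)·(-18) − (3)·(-6) = 162
since m = R²·73 − 162²:  R² = (26244 + -23616) / 73 = 36
R = √36 = 6  ⇒  r_B = 6 − 1 = 5

rB=5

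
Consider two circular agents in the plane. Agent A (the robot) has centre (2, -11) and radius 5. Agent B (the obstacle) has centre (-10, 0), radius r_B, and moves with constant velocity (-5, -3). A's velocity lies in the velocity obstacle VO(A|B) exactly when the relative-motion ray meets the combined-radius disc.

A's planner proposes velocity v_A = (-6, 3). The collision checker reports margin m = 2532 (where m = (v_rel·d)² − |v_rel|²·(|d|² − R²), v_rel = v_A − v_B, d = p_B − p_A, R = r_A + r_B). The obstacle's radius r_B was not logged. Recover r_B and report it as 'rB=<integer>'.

m = 2532
d = (-12, 11);  v_rel = (-1, 6),  |v_rel|² = 37
v_rel×d = (-1)·(11) − (6)·(-12) = 61
since m = R²·37 − 61²:  R² = (3721 + 2532) / 37 = 169
R = √169 = 13  ⇒  r_B = 13 − 5 = 8

rB=8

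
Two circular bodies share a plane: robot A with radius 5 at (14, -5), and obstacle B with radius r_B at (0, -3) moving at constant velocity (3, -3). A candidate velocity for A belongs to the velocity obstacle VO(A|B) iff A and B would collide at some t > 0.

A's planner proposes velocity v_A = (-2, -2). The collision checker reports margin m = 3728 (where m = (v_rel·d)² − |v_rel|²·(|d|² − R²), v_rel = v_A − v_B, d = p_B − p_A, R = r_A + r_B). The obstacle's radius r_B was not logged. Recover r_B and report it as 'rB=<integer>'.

m = 3728
d = (-14, 2);  v_rel = (-5, 1),  |v_rel|² = 26
v_rel×d = (-5)·(2) − (1)·(-14) = 4
since m = R²·26 − 4²:  R² = (16 + 3728) / 26 = 144
R = √144 = 12  ⇒  r_B = 12 − 5 = 7

rB=7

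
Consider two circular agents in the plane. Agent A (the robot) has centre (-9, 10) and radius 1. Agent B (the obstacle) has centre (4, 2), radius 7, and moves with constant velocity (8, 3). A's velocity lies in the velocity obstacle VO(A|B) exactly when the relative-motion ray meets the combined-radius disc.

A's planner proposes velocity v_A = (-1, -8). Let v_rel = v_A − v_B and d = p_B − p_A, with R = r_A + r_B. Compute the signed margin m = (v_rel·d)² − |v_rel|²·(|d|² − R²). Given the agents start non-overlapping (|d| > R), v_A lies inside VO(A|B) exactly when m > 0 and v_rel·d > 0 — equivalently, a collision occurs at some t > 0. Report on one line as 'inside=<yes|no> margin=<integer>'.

d = (13, -8),  |d|² = 233;  R = 1+7 = 8,  c = 233−8² = 169
v_rel = (-9, -11),  |v_rel|² = 202;  v_rel·d = (-9)·(13) + (-11)·(-8) = -29
202·t² + 58·t + 169 = 0  ⇒  m = (-29)² − 202·169 = -33297
m = -33297 < 0,  v_rel·d = -29 < 0  ⇒  outside

inside=no margin=-33297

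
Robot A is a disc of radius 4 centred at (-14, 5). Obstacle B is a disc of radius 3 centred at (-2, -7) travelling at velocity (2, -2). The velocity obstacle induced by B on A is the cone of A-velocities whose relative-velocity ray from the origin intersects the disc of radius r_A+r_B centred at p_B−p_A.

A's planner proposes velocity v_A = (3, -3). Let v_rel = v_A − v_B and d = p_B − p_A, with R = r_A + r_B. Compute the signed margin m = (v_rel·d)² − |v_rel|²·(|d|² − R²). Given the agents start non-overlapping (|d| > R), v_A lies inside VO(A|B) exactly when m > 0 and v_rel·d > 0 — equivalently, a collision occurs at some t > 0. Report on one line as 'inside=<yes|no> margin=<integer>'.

d = (12, -12),  |d|² = 288;  R = 4+3 = 7,  c = 288−7² = 239
v_rel = (1, -1),  |v_rel|² = 2;  v_rel·d = (1)·(12) + (-1)·(-12) = 24
2·t² − 48·t + 239 = 0  ⇒  m = 24² − 2·239 = 98
m = 98 > 0,  v_rel·d = 24 > 0  ⇒  inside

inside=yes margin=98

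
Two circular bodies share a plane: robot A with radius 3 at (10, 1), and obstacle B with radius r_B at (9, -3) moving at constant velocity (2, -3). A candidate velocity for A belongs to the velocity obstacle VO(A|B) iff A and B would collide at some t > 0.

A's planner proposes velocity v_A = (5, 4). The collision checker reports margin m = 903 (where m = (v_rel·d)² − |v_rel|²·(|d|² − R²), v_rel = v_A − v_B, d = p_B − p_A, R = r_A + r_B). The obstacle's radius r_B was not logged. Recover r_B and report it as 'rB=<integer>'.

m = 903
d = (-1, -4);  v_rel = (3, 7),  |v_rel|² = 58
v_rel×d = (3)·(-4) − (7)·(-1) = -5
since m = R²·58 − (-5)²:  R² = (25 + 903) / 58 = 16
R = √16 = 4  ⇒  r_B = 4 − 3 = 1

rB=1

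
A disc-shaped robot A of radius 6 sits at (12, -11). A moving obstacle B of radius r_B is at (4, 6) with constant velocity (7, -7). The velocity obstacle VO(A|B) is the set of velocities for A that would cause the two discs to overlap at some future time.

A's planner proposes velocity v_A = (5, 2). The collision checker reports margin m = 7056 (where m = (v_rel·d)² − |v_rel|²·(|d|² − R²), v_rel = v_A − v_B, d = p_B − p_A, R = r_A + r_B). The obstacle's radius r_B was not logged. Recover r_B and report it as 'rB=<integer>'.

m = 7056
d = (-8, 17);  v_rel = (-2, 9),  |v_rel|² = 85
v_rel×d = (-2)·(17) − (9)·(-8) = 38
since m = R²·85 − 38²:  R² = (1444 + 7056) / 85 = 100
R = √100 = 10  ⇒  r_B = 10 − 6 = 4

rB=4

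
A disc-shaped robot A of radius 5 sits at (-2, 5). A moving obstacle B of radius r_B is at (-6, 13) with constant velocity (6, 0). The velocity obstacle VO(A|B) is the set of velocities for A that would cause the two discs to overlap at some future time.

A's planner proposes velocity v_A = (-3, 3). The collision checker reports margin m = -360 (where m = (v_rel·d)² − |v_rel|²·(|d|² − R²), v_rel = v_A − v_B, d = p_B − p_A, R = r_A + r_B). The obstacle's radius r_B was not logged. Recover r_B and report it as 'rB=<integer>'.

m = -360
d = (-4, 8);  v_rel = (-9, 3),  |v_rel|² = 90
v_rel×d = (-9)·(8) − (3)·(-4) = -60
since m = R²·90 − (-60)²:  R² = (3600 + -360) / 90 = 36
R = √36 = 6  ⇒  r_B = 6 − 5 = 1

rB=1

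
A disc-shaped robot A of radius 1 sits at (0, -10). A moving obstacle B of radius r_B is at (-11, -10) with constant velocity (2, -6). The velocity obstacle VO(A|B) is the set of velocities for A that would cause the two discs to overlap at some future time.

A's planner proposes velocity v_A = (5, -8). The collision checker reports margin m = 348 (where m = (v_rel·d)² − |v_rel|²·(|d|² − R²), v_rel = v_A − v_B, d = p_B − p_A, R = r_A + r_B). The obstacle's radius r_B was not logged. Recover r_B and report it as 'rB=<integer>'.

m = 348
d = (-11, 0);  v_rel = (3, -2),  |v_rel|² = 13
v_rel×d = (3)·(0) − (-2)·(-11) = -22
since m = R²·13 − (-22)²:  R² = (484 + 348) / 13 = 64
R = √64 = 8  ⇒  r_B = 8 − 1 = 7

rB=7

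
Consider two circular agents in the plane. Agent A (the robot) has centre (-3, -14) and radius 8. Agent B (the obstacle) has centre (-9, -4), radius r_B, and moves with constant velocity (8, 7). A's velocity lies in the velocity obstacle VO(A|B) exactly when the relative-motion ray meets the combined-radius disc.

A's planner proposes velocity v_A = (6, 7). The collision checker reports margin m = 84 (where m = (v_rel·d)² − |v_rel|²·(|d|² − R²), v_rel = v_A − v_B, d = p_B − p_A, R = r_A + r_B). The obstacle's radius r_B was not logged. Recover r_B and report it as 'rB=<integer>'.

m = 84
d = (-6, 10);  v_rel = (-2, 0),  |v_rel|² = 4
v_rel×d = (-2)·(10) − (0)·(-6) = -20
since m = R²·4 − (-20)²:  R² = (400 + 84) / 4 = 121
R = √121 = 11  ⇒  r_B = 11 − 8 = 3

rB=3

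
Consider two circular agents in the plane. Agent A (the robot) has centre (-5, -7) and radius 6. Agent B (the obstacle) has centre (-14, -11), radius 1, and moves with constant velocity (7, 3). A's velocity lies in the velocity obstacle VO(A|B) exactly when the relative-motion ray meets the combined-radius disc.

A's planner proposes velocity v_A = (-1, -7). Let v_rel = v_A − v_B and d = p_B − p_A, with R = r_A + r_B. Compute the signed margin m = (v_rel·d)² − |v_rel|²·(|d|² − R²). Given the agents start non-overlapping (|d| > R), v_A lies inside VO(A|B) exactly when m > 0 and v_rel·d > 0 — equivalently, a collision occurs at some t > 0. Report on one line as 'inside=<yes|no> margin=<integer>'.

d = (-9, -4),  |d|² = 97;  R = 6+1 = 7,  c = 97−7² = 48
v_rel = (-8, -10),  |v_rel|² = 164;  v_rel·d = (-8)·(-9) + (-10)·(-4) = 112
164·t² − 224·t + 48 = 0  ⇒  m = 112² − 164·48 = 4672
m = 4672 > 0,  v_rel·d = 112 > 0  ⇒  inside

inside=yes margin=4672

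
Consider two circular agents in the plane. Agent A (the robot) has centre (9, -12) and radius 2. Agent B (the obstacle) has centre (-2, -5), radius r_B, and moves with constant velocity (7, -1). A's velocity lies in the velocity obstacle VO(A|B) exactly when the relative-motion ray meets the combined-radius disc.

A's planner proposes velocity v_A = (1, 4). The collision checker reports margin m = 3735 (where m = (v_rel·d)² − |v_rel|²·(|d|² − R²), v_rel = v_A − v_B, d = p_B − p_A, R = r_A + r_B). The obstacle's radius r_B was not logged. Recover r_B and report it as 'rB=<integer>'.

m = 3735
d = (-11, 7);  v_rel = (-6, 5),  |v_rel|² = 61
v_rel×d = (-6)·(7) − (5)·(-11) = 13
since m = R²·61 − 13²:  R² = (169 + 3735) / 61 = 64
R = √64 = 8  ⇒  r_B = 8 − 2 = 6

rB=6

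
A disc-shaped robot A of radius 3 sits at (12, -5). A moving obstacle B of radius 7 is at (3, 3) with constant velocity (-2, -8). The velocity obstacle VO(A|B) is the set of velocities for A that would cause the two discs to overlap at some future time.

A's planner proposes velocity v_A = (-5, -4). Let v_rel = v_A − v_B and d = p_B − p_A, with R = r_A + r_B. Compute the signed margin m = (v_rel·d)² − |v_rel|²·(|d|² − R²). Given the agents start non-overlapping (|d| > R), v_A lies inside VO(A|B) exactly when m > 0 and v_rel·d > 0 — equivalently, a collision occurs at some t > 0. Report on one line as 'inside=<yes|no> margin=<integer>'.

d = (-9, 8),  |d|² = 145;  R = 3+7 = 10,  c = 145−10² = 45
v_rel = (-3, 4),  |v_rel|² = 25;  v_rel·d = (-3)·(-9) + (4)·(8) = 59
25·t² − 118·t + 45 = 0  ⇒  m = 59² − 25·45 = 2356
m = 2356 > 0,  v_rel·d = 59 > 0  ⇒  inside

inside=yes margin=2356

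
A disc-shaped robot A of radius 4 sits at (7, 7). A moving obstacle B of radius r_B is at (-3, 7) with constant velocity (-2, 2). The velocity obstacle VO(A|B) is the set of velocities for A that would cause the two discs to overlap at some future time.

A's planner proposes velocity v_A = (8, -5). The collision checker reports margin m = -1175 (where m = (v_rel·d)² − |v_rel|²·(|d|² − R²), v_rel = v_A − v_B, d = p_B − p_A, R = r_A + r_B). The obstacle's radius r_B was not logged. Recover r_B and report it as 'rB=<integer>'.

m = -1175
d = (-10, 0);  v_rel = (10, -7),  |v_rel|² = 149
v_rel×d = (10)·(0) − (-7)·(-10) = -70
since m = R²·149 − (-70)²:  R² = (4900 + -1175) / 149 = 25
R = √25 = 5  ⇒  r_B = 5 − 4 = 1

rB=1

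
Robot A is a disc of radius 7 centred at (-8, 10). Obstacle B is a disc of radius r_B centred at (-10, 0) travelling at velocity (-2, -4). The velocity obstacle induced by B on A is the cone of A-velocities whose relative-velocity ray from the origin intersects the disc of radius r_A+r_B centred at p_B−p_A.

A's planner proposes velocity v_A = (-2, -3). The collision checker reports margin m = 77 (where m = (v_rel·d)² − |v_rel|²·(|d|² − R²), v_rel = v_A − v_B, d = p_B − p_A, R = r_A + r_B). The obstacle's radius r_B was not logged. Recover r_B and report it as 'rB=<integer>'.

m = 77
d = (-2, -10);  v_rel = (0, 1),  |v_rel|² = 1
v_rel×d = (0)·(-10) − (1)·(-2) = 2
since m = R²·1 − 2²:  R² = (4 + 77) / 1 = 81
R = √81 = 9  ⇒  r_B = 9 − 7 = 2

rB=2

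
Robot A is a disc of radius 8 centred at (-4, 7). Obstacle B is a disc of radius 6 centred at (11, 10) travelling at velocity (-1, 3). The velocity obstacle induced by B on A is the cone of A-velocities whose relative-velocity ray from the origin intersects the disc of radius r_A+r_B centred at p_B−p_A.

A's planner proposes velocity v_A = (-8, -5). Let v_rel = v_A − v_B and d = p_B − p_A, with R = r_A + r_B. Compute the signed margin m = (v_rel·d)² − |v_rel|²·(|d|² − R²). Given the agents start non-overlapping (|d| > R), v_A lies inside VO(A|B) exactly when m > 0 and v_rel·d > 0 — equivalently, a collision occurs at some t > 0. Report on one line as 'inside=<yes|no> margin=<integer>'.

d = (15, 3),  |d|² = 234;  R = 8+6 = 14,  c = 234−14² = 38
v_rel = (-7, -8),  |v_rel|² = 113;  v_rel·d = (-7)·(15) + (-8)·(3) = -129
113·t² + 258·t + 38 = 0  ⇒  m = (-129)² − 113·38 = 12347
m = 12347 > 0,  v_rel·d = -129 < 0  ⇒  outside

inside=no margin=12347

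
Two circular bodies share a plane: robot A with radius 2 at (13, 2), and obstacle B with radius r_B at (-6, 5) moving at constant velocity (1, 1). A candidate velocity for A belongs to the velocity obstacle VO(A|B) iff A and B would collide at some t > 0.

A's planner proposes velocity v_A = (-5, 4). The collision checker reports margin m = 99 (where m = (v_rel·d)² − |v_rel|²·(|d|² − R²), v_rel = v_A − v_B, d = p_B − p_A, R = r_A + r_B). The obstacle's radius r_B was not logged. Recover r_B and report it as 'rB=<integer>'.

m = 99
d = (-19, 3);  v_rel = (-6, 3),  |v_rel|² = 45
v_rel×d = (-6)·(3) − (3)·(-19) = 39
since m = R²·45 − 39²:  R² = (1521 + 99) / 45 = 36
R = √36 = 6  ⇒  r_B = 6 − 2 = 4

rB=4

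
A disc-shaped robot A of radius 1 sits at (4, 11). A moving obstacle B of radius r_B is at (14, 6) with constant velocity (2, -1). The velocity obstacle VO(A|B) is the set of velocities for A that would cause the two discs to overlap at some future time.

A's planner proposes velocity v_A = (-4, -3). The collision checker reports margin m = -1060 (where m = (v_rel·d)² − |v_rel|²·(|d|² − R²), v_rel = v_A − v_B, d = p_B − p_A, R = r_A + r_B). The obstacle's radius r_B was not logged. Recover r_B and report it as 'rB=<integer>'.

m = -1060
d = (10, -5);  v_rel = (-6, -2),  |v_rel|² = 40
v_rel×d = (-6)·(-5) − (-2)·(10) = 50
since m = R²·40 − 50²:  R² = (2500 + -1060) / 40 = 36
R = √36 = 6  ⇒  r_B = 6 − 1 = 5

rB=5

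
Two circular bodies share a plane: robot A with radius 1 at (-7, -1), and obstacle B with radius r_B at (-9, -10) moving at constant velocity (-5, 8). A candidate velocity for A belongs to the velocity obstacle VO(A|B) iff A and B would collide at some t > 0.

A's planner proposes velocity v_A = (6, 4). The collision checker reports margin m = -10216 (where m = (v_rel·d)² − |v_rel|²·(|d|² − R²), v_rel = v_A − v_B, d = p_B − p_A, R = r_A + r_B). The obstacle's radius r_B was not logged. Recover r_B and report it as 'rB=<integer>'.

m = -10216
d = (-2, -9);  v_rel = (11, -4),  |v_rel|² = 137
v_rel×d = (11)·(-9) − (-4)·(-2) = -107
since m = R²·137 − (-107)²:  R² = (11449 + -10216) / 137 = 9
R = √9 = 3  ⇒  r_B = 3 − 1 = 2

rB=2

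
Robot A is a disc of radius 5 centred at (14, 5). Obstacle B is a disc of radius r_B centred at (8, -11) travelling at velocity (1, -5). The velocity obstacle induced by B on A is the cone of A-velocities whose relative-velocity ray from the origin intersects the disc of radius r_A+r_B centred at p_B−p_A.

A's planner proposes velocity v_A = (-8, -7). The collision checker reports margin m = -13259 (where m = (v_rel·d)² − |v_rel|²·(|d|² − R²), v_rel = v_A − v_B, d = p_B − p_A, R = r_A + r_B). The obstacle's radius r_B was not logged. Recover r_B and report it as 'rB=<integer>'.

m = -13259
d = (-6, -16);  v_rel = (-9, -2),  |v_rel|² = 85
v_rel×d = (-9)·(-16) − (-2)·(-6) = 132
since m = R²·85 − 132²:  R² = (17424 + -13259) / 85 = 49
R = √49 = 7  ⇒  r_B = 7 − 5 = 2

rB=2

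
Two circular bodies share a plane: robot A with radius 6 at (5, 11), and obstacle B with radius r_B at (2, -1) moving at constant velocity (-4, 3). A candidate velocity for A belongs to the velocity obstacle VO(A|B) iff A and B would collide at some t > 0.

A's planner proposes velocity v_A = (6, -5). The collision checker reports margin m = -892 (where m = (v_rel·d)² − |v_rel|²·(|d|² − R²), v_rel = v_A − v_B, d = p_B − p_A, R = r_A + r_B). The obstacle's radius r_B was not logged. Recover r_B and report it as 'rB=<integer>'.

m = -892
d = (-3, -12);  v_rel = (10, -8),  |v_rel|² = 164
v_rel×d = (10)·(-12) − (-8)·(-3) = -144
since m = R²·164 − (-144)²:  R² = (20736 + -892) / 164 = 121
R = √121 = 11  ⇒  r_B = 11 − 6 = 5

rB=5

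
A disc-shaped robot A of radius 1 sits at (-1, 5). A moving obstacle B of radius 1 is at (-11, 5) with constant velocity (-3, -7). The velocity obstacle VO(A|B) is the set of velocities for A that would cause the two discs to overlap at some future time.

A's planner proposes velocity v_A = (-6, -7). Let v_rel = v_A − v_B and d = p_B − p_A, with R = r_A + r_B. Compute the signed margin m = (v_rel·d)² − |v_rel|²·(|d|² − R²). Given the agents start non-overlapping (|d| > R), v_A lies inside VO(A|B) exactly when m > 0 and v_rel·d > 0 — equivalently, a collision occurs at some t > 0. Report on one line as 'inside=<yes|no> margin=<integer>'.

d = (-10, 0),  |d|² = 100;  R = 1+1 = 2,  c = 100−2² = 96
v_rel = (-3, 0),  |v_rel|² = 9;  v_rel·d = (-3)·(-10) + (0)·(0) = 30
9·t² − 60·t + 96 = 0  ⇒  m = 30² − 9·96 = 36
m = 36 > 0,  v_rel·d = 30 > 0  ⇒  inside

inside=yes margin=36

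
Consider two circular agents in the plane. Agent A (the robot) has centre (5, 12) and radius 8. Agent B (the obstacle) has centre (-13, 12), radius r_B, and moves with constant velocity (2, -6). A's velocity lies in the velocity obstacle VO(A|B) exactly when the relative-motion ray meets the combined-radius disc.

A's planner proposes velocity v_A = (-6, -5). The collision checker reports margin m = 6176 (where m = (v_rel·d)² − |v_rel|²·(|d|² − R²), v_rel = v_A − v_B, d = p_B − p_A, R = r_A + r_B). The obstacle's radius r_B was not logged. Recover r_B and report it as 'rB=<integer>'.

m = 6176
d = (-18, 0);  v_rel = (-8, 1),  |v_rel|² = 65
v_rel×d = (-8)·(0) − (1)·(-18) = 18
since m = R²·65 − 18²:  R² = (324 + 6176) / 65 = 100
R = √100 = 10  ⇒  r_B = 10 − 8 = 2

rB=2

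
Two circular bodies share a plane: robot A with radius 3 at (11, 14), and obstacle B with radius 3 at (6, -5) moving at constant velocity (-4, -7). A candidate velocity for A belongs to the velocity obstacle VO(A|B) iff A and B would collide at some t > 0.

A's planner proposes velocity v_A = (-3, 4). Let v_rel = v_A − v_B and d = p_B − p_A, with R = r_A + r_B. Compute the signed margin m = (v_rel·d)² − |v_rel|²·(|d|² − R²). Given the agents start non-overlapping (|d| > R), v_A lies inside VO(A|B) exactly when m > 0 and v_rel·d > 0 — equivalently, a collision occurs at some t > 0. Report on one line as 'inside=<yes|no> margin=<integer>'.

d = (-5, -19),  |d|² = 386;  R = 3+3 = 6,  c = 386−6² = 350
v_rel = (1, 11),  |v_rel|² = 122;  v_rel·d = (1)·(-5) + (11)·(-19) = -214
122·t² + 428·t + 350 = 0  ⇒  m = (-214)² − 122·350 = 3096
m = 3096 > 0,  v_rel·d = -214 < 0  ⇒  outside

inside=no margin=3096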